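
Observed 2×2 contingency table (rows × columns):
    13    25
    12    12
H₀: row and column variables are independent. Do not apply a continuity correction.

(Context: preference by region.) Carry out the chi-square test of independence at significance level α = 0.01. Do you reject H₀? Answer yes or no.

reject H₀: no

Row totals [38, 24], col totals [25, 37], n=62
χ² = (13−15.32)²/15.32 + (25−22.68)²/22.68 + (12−9.68)²/9.68 + (12−14.32)²/14.32 = 1.5240
df = 1
p-value (upper-tail) = 0.21702
At α=0.01: p ≥ α → fail to reject H₀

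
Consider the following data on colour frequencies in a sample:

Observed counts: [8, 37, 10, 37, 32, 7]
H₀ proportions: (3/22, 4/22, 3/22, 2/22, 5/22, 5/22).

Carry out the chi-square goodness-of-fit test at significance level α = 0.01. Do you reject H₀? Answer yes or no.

n = 131; E_i = n·p_i = [17.86, 23.82, 17.86, 11.91, 29.77, 29.77]
χ² = (8−17.86)²/17.86 + (37−23.82)²/23.82 + (10−17.86)²/17.86 + (37−11.91)²/11.91 + (32−29.77)²/29.77 + (7−29.77)²/29.77 = 86.6517
df = 5
p-value (upper-tail) = 0.00000
At α=0.01: p < α → reject H₀

reject H₀: yes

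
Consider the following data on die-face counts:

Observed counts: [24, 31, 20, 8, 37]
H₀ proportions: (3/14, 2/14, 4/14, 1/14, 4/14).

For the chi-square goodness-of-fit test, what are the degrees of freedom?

df = k − 1 = 5 − 1 = 4

degrees of freedom = 4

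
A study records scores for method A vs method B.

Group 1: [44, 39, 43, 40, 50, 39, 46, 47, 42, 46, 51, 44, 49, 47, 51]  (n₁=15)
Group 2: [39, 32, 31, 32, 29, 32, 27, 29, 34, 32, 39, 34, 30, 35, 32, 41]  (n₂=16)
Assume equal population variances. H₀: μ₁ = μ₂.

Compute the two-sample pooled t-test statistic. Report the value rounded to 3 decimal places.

x̄₁=45.200, s₁=4.092, n₁=15
x̄₂=33.000, s₂=3.899, n₂=16
s_p² = [14·4.092² + 15·3.899²]/29 = 15.9448
SE = √(s_p²·(1/15+1/16)) = 1.4351
t = (45.200−33.000)/1.4351 = 8.5011
df = 29

test statistic = 8.501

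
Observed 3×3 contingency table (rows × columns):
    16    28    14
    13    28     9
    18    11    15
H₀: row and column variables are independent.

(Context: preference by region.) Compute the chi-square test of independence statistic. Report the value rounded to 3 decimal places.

Row totals [58, 50, 44], col totals [47, 67, 38], n=152
χ² = (16−17.93)²/17.93 + (28−25.57)²/25.57 + (14−14.50)²/14.50 + (13−15.46)²/15.46 + (28−22.04)²/22.04 + (9−12.50)²/12.50 + (18−13.61)²/13.61 + (11−19.39)²/19.39 + (15−11.00)²/11.00 = 9.9489
df = 4

test statistic = 9.949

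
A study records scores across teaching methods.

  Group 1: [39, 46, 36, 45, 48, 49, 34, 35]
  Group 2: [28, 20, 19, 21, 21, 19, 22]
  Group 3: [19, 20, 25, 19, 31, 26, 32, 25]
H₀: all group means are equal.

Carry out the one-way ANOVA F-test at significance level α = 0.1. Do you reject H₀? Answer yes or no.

reject H₀: yes

Group means [41.50, 21.43, 24.62], grand mean 29.522
SSB = Σnᵢ(x̄ᵢ−x̄)² = 1798.150; SSW = ΣΣ(x−x̄ᵢ)² = 505.589
MSB = 1798.150/2 = 899.0749; MSW = 505.589/20 = 25.2795
F = MSB/MSW = 35.5654
df = (2, 20)
p-value (upper-tail) = 0.00000
At α=0.1: p < α → reject H₀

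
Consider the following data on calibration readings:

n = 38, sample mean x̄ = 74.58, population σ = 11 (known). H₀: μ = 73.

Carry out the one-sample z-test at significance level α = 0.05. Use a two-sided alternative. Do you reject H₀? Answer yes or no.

reject H₀: no

SE = σ/√n = 11/√38 = 1.7844
z = (x̄−μ₀)/SE = (74.58−73)/1.7844 = 0.8854
p-value (two-sided) = 0.37592
At α=0.05: p ≥ α → fail to reject H₀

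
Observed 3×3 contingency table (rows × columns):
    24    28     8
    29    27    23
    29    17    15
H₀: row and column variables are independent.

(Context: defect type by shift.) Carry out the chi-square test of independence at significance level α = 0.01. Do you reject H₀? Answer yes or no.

Row totals [60, 79, 61], col totals [82, 72, 46], n=200
χ² = (24−24.60)²/24.60 + (28−21.60)²/21.60 + (8−13.80)²/13.80 + (29−32.39)²/32.39 + (27−28.44)²/28.44 + (23−18.17)²/18.17 + (29−25.01)²/25.01 + (17−21.96)²/21.96 + (15−14.03)²/14.03 = 7.8842
df = 4
p-value (upper-tail) = 0.09592
At α=0.01: p ≥ α → fail to reject H₀

reject H₀: no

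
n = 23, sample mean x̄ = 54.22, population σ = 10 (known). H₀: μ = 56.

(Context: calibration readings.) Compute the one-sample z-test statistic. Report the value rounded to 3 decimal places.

SE = σ/√n = 10/√23 = 2.0851
z = (x̄−μ₀)/SE = (54.22−56)/2.0851 = -0.8537

test statistic = -0.854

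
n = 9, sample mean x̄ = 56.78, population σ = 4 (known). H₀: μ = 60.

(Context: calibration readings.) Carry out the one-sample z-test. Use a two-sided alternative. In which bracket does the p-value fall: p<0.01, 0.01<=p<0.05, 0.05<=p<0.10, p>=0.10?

p-value bracket: 0.01<=p<0.05

SE = σ/√n = 4/√9 = 1.3333
z = (x̄−μ₀)/SE = (56.78−60)/1.3333 = -2.4150
p-value (two-sided) = 0.01574
→ bracket: 0.01<=p<0.05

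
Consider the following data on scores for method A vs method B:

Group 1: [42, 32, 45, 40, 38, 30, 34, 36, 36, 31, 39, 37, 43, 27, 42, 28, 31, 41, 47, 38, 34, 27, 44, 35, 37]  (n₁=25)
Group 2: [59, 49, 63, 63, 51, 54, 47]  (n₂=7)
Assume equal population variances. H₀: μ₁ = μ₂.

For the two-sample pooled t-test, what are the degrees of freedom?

df = n₁ + n₂ − 2 = 25 + 7 − 2 = 30

degrees of freedom = 30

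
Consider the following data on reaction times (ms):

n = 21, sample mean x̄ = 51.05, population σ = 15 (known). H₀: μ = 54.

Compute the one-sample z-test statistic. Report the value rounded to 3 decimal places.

test statistic = -0.901

SE = σ/√n = 15/√21 = 3.2733
z = (x̄−μ₀)/SE = (51.05−54)/3.2733 = -0.9012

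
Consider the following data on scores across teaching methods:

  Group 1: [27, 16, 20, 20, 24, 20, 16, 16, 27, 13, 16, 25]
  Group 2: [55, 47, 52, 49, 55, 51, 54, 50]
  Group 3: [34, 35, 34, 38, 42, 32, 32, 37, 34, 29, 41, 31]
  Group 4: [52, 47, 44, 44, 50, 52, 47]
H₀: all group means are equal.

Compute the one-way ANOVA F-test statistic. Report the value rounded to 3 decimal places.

Group means [20.00, 51.62, 34.92, 48.00], grand mean 36.103
SSB = Σnᵢ(x̄ᵢ−x̄)² = 6046.798; SSW = ΣΣ(x−x̄ᵢ)² = 552.792
MSB = 6046.798/3 = 2015.5994; MSW = 552.792/35 = 15.7940
F = MSB/MSW = 127.6177
df = (3, 35)

test statistic = 127.618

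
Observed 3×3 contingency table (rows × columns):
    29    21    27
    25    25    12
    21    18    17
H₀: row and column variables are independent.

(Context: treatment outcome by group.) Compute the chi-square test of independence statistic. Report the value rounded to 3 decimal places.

test statistic = 4.900

Row totals [77, 62, 56], col totals [75, 64, 56], n=195
χ² = (29−29.62)²/29.62 + (21−25.27)²/25.27 + (27−22.11)²/22.11 + (25−23.85)²/23.85 + (25−20.35)²/20.35 + (12−17.81)²/17.81 + (21−21.54)²/21.54 + (18−18.38)²/18.38 + (17−16.08)²/16.08 = 4.9004
df = 4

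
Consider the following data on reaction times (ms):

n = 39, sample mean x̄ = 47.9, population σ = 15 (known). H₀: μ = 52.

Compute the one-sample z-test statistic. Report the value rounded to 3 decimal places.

SE = σ/√n = 15/√39 = 2.4019
z = (x̄−μ₀)/SE = (47.9−52)/2.4019 = -1.7070

test statistic = -1.707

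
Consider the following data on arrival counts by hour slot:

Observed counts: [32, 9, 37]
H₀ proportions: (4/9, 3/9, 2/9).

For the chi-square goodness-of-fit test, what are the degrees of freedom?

degrees of freedom = 2

df = k − 1 = 3 − 1 = 2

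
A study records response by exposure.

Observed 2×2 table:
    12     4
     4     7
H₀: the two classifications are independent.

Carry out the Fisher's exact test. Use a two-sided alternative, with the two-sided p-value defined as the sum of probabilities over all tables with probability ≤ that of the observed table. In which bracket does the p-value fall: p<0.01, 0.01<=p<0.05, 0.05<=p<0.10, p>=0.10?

Margins: r₁=16, r₂=11, c₁=16, c₂=11, n=27
p_obs = C(16,12)·C(11,4)/C(27,16); sum pmf over tables with pmf ≤ p_obs
p-value (two-sided) = 0.06076
→ bracket: 0.05<=p<0.10

p-value bracket: 0.05<=p<0.10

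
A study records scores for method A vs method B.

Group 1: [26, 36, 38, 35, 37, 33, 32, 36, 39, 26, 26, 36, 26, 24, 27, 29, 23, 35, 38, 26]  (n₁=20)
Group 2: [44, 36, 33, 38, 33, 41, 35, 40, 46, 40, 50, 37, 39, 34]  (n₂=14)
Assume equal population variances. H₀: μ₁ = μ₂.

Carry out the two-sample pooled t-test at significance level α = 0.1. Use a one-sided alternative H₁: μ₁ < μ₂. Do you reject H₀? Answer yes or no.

reject H₀: yes

x̄₁=31.400, s₁=5.452, n₁=20
x̄₂=39.000, s₂=5.023, n₂=14
s_p² = [19·5.452² + 13·5.023²]/32 = 27.9000
SE = √(s_p²·(1/20+1/14)) = 1.8406
t = (31.400−39.000)/1.8406 = -4.1291
df = 32
p-value (one-sided, H₁ less) = 0.00012
At α=0.1: p < α → reject H₀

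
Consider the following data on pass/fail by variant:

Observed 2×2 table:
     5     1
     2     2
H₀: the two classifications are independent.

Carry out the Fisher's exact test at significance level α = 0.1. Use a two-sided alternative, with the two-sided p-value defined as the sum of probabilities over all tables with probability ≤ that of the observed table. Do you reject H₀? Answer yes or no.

Margins: r₁=6, r₂=4, c₁=7, c₂=3, n=10
p_obs = C(6,5)·C(4,2)/C(10,7); sum pmf over tables with pmf ≤ p_obs
p-value (two-sided) = 0.50000
At α=0.1: p ≥ α → fail to reject H₀

reject H₀: no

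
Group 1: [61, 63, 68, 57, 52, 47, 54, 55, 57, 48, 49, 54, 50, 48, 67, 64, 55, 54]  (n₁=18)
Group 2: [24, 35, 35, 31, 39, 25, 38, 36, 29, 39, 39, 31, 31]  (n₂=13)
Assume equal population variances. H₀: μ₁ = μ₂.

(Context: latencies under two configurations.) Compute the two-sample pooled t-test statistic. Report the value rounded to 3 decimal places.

test statistic = 10.270

x̄₁=55.722, s₁=6.542, n₁=18
x̄₂=33.231, s₂=5.183, n₂=13
s_p² = [17·6.542² + 12·5.183²]/29 = 36.2041
SE = √(s_p²·(1/18+1/13)) = 2.1900
t = (55.722−33.231)/2.1900 = 10.2699
df = 29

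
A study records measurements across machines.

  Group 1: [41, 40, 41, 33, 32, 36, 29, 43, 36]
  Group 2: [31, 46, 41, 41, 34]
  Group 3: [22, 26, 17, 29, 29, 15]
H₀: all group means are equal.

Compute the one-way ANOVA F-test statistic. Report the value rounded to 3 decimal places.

test statistic = 14.729

Group means [36.78, 38.60, 23.00], grand mean 33.100
SSB = Σnᵢ(x̄ᵢ−x̄)² = 885.044; SSW = ΣΣ(x−x̄ᵢ)² = 510.756
MSB = 885.044/2 = 442.5222; MSW = 510.756/17 = 30.0444
F = MSB/MSW = 14.7289
df = (2, 17)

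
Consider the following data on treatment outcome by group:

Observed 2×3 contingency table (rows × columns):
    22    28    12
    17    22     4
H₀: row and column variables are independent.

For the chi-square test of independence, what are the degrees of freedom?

degrees of freedom = 2

df = (r−1)(c−1) = (2−1)·(3−1) = 2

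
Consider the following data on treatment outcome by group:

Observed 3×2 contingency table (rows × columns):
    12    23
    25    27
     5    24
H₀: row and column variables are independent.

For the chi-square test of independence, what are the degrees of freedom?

degrees of freedom = 2

df = (r−1)(c−1) = (3−1)·(2−1) = 2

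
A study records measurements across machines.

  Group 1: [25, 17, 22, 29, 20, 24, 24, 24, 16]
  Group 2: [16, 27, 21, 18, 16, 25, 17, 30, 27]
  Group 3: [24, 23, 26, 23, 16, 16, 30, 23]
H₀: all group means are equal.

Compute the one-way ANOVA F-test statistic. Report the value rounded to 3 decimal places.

Group means [22.33, 21.89, 22.62], grand mean 22.269
SSB = Σnᵢ(x̄ᵢ−x̄)² = 2.351; SSW = ΣΣ(x−x̄ᵢ)² = 526.764
MSB = 2.351/2 = 1.1757; MSW = 526.764/23 = 22.9028
F = MSB/MSW = 0.0513
df = (2, 23)

test statistic = 0.051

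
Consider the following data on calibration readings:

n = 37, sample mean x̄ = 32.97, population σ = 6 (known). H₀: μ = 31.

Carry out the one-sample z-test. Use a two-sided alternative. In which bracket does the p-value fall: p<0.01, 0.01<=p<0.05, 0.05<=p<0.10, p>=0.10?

p-value bracket: 0.01<=p<0.05

SE = σ/√n = 6/√37 = 0.9864
z = (x̄−μ₀)/SE = (32.97−31)/0.9864 = 1.9972
p-value (two-sided) = 0.04581
→ bracket: 0.01<=p<0.05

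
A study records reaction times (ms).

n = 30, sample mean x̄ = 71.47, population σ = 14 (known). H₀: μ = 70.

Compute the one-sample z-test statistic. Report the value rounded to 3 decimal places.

SE = σ/√n = 14/√30 = 2.5560
z = (x̄−μ₀)/SE = (71.47−70)/2.5560 = 0.5751

test statistic = 0.575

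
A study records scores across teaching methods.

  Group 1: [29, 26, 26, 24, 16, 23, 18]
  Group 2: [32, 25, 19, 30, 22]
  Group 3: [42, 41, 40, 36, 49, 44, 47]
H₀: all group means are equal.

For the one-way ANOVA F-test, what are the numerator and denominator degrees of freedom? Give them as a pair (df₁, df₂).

k = 3 groups, N = 19 total
df = (k−1, N−k) = (3−1, 19−3) = (2, 16)

degrees of freedom = [2, 16]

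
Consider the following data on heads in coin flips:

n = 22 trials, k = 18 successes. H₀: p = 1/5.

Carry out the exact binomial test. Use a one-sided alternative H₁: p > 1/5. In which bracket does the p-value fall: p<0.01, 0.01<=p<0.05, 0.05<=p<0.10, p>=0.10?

p-value bracket: p<0.01

Exact binomial: n=22, k=18, p₀=1/5=0.2000
P(X≥18) from Σ C(n,i)·p₀^i·(1−p₀)^(n−i)
p-value (one-sided, H₁ greater) = 0.00000
→ bracket: p<0.01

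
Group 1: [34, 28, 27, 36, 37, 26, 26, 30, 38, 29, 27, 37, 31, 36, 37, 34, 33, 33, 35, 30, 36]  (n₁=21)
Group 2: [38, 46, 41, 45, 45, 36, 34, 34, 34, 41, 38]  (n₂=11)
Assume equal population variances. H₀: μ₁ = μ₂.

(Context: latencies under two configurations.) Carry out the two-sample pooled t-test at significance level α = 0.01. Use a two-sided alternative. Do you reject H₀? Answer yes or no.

x̄₁=32.381, s₁=4.068, n₁=21
x̄₂=39.273, s₂=4.628, n₂=11
s_p² = [20·4.068² + 10·4.628²]/30 = 18.1711
SE = √(s_p²·(1/21+1/11)) = 1.5866
t = (32.381−39.273)/1.5866 = -4.3438
df = 30
p-value (two-sided) = 0.00015
At α=0.01: p < α → reject H₀

reject H₀: yes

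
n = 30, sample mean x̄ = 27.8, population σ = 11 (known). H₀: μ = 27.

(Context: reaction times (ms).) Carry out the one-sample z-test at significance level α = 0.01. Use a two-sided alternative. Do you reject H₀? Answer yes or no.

reject H₀: no

SE = σ/√n = 11/√30 = 2.0083
z = (x̄−μ₀)/SE = (27.8−27)/2.0083 = 0.3983
p-value (two-sided) = 0.69038
At α=0.01: p ≥ α → fail to reject H₀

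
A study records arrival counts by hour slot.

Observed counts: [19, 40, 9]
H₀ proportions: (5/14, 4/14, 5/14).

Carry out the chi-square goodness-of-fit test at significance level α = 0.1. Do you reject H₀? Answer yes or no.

reject H₀: yes

n = 68; E_i = n·p_i = [24.29, 19.43, 24.29]
χ² = (19−24.29)²/24.29 + (40−19.43)²/19.43 + (9−24.29)²/24.29 = 32.5529
df = 2
p-value (upper-tail) = 0.00000
At α=0.1: p < α → reject H₀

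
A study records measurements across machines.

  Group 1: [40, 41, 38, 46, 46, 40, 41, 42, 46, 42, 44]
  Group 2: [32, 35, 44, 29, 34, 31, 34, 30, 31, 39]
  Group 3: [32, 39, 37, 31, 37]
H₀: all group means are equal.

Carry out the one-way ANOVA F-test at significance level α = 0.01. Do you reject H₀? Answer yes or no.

Group means [42.36, 33.90, 35.20], grand mean 37.731
SSB = Σnᵢ(x̄ᵢ−x̄)² = 414.870; SSW = ΣΣ(x−x̄ᵢ)² = 314.245
MSB = 414.870/2 = 207.4350; MSW = 314.245/23 = 13.6628
F = MSB/MSW = 15.1824
df = (2, 23)
p-value (upper-tail) = 0.00006
At α=0.01: p < α → reject H₀

reject H₀: yes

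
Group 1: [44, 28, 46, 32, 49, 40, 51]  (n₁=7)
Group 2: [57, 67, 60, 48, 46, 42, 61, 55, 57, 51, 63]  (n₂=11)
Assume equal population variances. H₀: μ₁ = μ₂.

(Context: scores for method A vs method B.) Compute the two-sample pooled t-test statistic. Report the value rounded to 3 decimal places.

test statistic = -3.529

x̄₁=41.429, s₁=8.638, n₁=7
x̄₂=55.182, s₂=7.692, n₂=11
s_p² = [6·8.638² + 10·7.692²]/16 = 64.9594
SE = √(s_p²·(1/7+1/11)) = 3.8968
t = (41.429−55.182)/3.8968 = -3.5293
df = 16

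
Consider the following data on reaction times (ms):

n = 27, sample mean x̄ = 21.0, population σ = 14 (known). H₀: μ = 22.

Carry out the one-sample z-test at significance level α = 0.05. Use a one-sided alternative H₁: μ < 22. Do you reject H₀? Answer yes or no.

reject H₀: no

SE = σ/√n = 14/√27 = 2.6943
z = (x̄−μ₀)/SE = (21.0−22)/2.6943 = -0.3712
p-value (one-sided, H₁ less) = 0.35526
At α=0.05: p ≥ α → fail to reject H₀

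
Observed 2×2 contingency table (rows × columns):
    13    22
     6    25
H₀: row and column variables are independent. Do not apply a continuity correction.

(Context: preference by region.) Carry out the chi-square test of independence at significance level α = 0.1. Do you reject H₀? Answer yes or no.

reject H₀: no

Row totals [35, 31], col totals [19, 47], n=66
χ² = (13−10.08)²/10.08 + (22−24.92)²/24.92 + (6−8.92)²/8.92 + (25−22.08)²/22.08 = 2.5373
df = 1
p-value (upper-tail) = 0.11118
At α=0.1: p ≥ α → fail to reject H₀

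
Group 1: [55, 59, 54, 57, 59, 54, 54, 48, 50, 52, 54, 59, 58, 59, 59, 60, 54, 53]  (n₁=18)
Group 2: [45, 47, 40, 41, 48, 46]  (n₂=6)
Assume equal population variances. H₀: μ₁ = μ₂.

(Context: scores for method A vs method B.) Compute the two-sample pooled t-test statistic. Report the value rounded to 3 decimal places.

x̄₁=55.444, s₁=3.485, n₁=18
x̄₂=44.500, s₂=3.271, n₂=6
s_p² = [17·3.485² + 5·3.271²]/22 = 11.8157
SE = √(s_p²·(1/18+1/6)) = 1.6204
t = (55.444−44.500)/1.6204 = 6.7542
df = 22

test statistic = 6.754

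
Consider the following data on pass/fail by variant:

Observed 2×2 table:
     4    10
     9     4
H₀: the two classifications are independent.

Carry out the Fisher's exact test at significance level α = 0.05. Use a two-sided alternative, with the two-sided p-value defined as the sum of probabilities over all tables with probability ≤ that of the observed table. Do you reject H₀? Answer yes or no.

Margins: r₁=14, r₂=13, c₁=13, c₂=14, n=27
p_obs = C(14,4)·C(13,9)/C(27,13); sum pmf over tables with pmf ≤ p_obs
p-value (two-sided) = 0.05698
At α=0.05: p ≥ α → fail to reject H₀

reject H₀: no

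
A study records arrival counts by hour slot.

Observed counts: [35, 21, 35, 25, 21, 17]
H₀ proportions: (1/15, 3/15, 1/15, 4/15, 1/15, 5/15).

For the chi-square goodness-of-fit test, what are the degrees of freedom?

degrees of freedom = 5

df = k − 1 = 6 − 1 = 5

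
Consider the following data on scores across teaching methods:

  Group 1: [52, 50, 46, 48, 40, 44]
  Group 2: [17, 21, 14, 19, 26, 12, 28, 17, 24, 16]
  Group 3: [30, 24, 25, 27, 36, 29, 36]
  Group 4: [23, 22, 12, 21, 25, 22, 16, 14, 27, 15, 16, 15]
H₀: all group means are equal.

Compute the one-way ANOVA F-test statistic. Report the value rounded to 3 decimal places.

test statistic = 50.950

Group means [46.67, 19.40, 29.57, 19.00], grand mean 25.971
SSB = Σnᵢ(x̄ᵢ−x̄)² = 3675.524; SSW = ΣΣ(x−x̄ᵢ)² = 745.448
MSB = 3675.524/3 = 1225.1746; MSW = 745.448/31 = 24.0467
F = MSB/MSW = 50.9498
df = (3, 31)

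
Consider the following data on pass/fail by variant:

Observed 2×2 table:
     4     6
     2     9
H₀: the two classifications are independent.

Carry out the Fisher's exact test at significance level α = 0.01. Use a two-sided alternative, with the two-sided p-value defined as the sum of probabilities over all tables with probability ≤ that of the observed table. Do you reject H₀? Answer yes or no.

Margins: r₁=10, r₂=11, c₁=6, c₂=15, n=21
p_obs = C(10,4)·C(11,2)/C(21,6); sum pmf over tables with pmf ≤ p_obs
p-value (two-sided) = 0.36146
At α=0.01: p ≥ α → fail to reject H₀

reject H₀: no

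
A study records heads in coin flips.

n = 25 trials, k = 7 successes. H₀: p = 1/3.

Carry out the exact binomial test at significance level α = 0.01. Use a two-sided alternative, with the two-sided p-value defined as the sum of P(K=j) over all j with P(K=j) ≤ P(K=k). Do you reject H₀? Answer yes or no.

Exact binomial: n=25, k=7, p₀=1/3=0.3333
P(X=j) = C(n,j)·p₀^j·(1−p₀)^(n−j); p = Σ P(X=j) over j with P(X=j) ≤ P(X=7)
p-value (two-sided) = 0.67467
At α=0.01: p ≥ α → fail to reject H₀

reject H₀: no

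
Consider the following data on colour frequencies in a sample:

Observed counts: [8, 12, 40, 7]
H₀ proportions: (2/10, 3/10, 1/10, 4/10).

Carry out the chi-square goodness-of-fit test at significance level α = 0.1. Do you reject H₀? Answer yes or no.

reject H₀: yes

n = 67; E_i = n·p_i = [13.40, 20.10, 6.70, 26.80]
χ² = (8−13.40)²/13.40 + (12−20.10)²/20.10 + (40−6.70)²/6.70 + (7−26.80)²/26.80 = 185.5746
df = 3
p-value (upper-tail) = 0.00000
At α=0.1: p < α → reject H₀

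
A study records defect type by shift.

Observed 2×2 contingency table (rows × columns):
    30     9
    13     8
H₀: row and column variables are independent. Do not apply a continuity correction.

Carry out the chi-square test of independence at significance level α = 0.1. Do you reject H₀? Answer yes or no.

Row totals [39, 21], col totals [43, 17], n=60
χ² = (30−27.95)²/27.95 + (9−11.05)²/11.05 + (13−15.05)²/15.05 + (8−5.95)²/5.95 = 1.5162
df = 1
p-value (upper-tail) = 0.21819
At α=0.1: p ≥ α → fail to reject H₀

reject H₀: no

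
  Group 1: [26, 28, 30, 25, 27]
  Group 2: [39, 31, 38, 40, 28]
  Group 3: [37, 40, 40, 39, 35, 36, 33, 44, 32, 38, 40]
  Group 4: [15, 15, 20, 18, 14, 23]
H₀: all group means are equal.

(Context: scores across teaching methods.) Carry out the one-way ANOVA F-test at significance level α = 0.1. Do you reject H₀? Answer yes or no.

reject H₀: yes

Group means [27.20, 35.20, 37.64, 17.50], grand mean 30.778
SSB = Σnᵢ(x̄ᵢ−x̄)² = 1737.021; SSW = ΣΣ(x−x̄ᵢ)² = 313.645
MSB = 1737.021/3 = 579.0071; MSW = 313.645/23 = 13.6368
F = MSB/MSW = 42.4593
df = (3, 23)
p-value (upper-tail) = 0.00000
At α=0.1: p < α → reject H₀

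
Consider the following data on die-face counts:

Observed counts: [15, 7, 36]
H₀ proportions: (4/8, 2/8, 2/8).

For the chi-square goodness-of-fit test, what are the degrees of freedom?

degrees of freedom = 2

df = k − 1 = 3 − 1 = 2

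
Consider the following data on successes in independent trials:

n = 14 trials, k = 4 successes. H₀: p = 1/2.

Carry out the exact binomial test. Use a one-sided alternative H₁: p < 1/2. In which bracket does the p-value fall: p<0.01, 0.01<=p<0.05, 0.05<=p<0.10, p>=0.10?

Exact binomial: n=14, k=4, p₀=1/2=0.5000
P(X≤4) from Σ C(n,i)·p₀^i·(1−p₀)^(n−i)
p-value (one-sided, H₁ less) = 0.08978
→ bracket: 0.05<=p<0.10

p-value bracket: 0.05<=p<0.10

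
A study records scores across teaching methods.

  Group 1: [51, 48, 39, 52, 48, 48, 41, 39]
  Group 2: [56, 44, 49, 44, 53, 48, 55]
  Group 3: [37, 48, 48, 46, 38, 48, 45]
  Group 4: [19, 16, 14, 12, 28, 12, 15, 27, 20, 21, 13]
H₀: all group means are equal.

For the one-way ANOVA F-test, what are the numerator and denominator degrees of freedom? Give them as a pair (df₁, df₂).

degrees of freedom = [3, 29]

k = 4 groups, N = 33 total
df = (k−1, N−k) = (4−1, 33−4) = (3, 29)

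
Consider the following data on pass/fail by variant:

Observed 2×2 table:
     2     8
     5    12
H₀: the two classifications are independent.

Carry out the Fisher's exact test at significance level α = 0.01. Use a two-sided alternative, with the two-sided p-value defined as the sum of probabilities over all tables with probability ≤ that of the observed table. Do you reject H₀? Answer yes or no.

reject H₀: no

Margins: r₁=10, r₂=17, c₁=7, c₂=20, n=27
p_obs = C(10,2)·C(17,5)/C(27,7); sum pmf over tables with pmf ≤ p_obs
p-value (two-sided) = 0.67839
At α=0.01: p ≥ α → fail to reject H₀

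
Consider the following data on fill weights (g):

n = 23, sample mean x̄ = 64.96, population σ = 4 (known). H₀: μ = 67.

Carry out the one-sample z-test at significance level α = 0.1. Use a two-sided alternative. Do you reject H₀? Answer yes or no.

reject H₀: yes

SE = σ/√n = 4/√23 = 0.8341
z = (x̄−μ₀)/SE = (64.96−67)/0.8341 = -2.4459
p-value (two-sided) = 0.01445
At α=0.1: p < α → reject H₀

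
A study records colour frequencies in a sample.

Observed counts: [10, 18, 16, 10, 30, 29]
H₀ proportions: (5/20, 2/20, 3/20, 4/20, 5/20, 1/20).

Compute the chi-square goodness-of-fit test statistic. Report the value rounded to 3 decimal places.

n = 113; E_i = n·p_i = [28.25, 11.30, 16.95, 22.60, 28.25, 5.65]
χ² = (10−28.25)²/28.25 + (18−11.30)²/11.30 + (16−16.95)²/16.95 + (10−22.60)²/22.60 + (30−28.25)²/28.25 + (29−5.65)²/5.65 = 119.4484
df = 5

test statistic = 119.448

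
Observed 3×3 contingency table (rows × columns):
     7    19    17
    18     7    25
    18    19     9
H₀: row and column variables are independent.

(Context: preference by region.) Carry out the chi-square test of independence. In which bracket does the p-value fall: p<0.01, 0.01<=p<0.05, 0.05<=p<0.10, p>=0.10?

Row totals [43, 50, 46], col totals [43, 45, 51], n=139
χ² = (7−13.30)²/13.30 + (19−13.92)²/13.92 + (17−15.78)²/15.78 + (18−15.47)²/15.47 + (7−16.19)²/16.19 + (25−18.35)²/18.35 + (18−14.23)²/14.23 + (19−14.89)²/14.89 + (9−16.88)²/16.88 = 18.7852
df = 4
p-value (upper-tail) = 0.00087
→ bracket: p<0.01

p-value bracket: p<0.01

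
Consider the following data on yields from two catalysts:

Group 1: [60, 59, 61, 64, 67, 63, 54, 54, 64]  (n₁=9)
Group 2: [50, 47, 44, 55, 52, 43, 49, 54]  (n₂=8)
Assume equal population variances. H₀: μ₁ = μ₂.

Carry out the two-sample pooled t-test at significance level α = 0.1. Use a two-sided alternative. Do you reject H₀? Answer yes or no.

x̄₁=60.667, s₁=4.472, n₁=9
x̄₂=49.250, s₂=4.400, n₂=8
s_p² = [8·4.472² + 7·4.400²]/15 = 19.7000
SE = √(s_p²·(1/9+1/8)) = 2.1567
t = (60.667−49.250)/2.1567 = 5.2936
df = 15
p-value (two-sided) = 0.00009
At α=0.1: p < α → reject H₀

reject H₀: yes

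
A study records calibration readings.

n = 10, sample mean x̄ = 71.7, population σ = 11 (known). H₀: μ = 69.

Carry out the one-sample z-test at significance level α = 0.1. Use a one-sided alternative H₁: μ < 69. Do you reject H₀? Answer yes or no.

SE = σ/√n = 11/√10 = 3.4785
z = (x̄−μ₀)/SE = (71.7−69)/3.4785 = 0.7762
p-value (one-sided, H₁ less) = 0.78118
At α=0.1: p ≥ α → fail to reject H₀

reject H₀: no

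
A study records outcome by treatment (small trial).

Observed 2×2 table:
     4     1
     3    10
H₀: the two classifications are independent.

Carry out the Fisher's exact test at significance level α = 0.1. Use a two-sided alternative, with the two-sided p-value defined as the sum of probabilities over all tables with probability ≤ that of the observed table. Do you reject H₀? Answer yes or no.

reject H₀: yes

Margins: r₁=5, r₂=13, c₁=7, c₂=11, n=18
p_obs = C(5,4)·C(13,3)/C(18,7); sum pmf over tables with pmf ≤ p_obs
p-value (two-sided) = 0.04739
At α=0.1: p < α → reject H₀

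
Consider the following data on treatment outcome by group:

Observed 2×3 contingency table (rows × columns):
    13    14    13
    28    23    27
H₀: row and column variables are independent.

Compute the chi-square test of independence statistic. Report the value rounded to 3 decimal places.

test statistic = 0.379

Row totals [40, 78], col totals [41, 37, 40], n=118
χ² = (13−13.90)²/13.90 + (14−12.54)²/12.54 + (13−13.56)²/13.56 + (28−27.10)²/27.10 + (23−24.46)²/24.46 + (27−26.44)²/26.44 = 0.3790
df = 2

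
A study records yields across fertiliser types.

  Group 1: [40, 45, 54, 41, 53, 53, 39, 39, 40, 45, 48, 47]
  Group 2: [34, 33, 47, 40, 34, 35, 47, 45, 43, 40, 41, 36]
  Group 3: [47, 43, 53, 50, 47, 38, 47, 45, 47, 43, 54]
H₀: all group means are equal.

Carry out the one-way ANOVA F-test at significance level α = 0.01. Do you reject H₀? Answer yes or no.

Group means [45.33, 39.58, 46.73], grand mean 43.800
SSB = Σnᵢ(x̄ᵢ−x̄)² = 335.835; SSW = ΣΣ(x−x̄ᵢ)² = 861.765
MSB = 335.835/2 = 167.9174; MSW = 861.765/32 = 26.9302
F = MSB/MSW = 6.2353
df = (2, 32)
p-value (upper-tail) = 0.00517
At α=0.01: p < α → reject H₀

reject H₀: yes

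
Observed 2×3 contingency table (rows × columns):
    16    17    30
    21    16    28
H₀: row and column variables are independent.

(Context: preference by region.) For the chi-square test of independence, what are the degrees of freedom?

df = (r−1)(c−1) = (2−1)·(3−1) = 2

degrees of freedom = 2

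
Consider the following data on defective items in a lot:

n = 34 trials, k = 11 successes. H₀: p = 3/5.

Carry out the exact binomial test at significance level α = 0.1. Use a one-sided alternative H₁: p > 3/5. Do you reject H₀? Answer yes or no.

reject H₀: no

Exact binomial: n=34, k=11, p₀=3/5=0.6000
P(X≥11) from Σ C(n,i)·p₀^i·(1−p₀)^(n−i)
p-value (one-sided, H₁ greater) = 0.99970
At α=0.1: p ≥ α → fail to reject H₀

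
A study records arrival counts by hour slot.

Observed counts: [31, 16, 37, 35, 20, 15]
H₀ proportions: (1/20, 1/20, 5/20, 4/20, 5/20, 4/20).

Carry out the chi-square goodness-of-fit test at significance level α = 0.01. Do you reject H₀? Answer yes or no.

n = 154; E_i = n·p_i = [7.70, 7.70, 38.50, 30.80, 38.50, 30.80]
χ² = (31−7.70)²/7.70 + (16−7.70)²/7.70 + (37−38.50)²/38.50 + (35−30.80)²/30.80 + (20−38.50)²/38.50 + (15−30.80)²/30.80 = 97.0779
df = 5
p-value (upper-tail) = 0.00000
At α=0.01: p < α → reject H₀

reject H₀: yes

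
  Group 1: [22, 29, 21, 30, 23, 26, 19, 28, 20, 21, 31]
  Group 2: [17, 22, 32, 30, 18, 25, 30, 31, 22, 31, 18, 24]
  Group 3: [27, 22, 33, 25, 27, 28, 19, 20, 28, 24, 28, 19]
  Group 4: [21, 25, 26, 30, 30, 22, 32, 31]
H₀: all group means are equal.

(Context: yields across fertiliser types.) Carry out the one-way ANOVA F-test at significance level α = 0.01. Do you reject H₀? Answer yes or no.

Group means [24.55, 25.00, 25.00, 27.12], grand mean 25.279
SSB = Σnᵢ(x̄ᵢ−x̄)² = 35.049; SSW = ΣΣ(x−x̄ᵢ)² = 873.602
MSB = 35.049/3 = 11.6830; MSW = 873.602/39 = 22.4001
F = MSB/MSW = 0.5216
df = (3, 39)
p-value (upper-tail) = 0.66998
At α=0.01: p ≥ α → fail to reject H₀

reject H₀: no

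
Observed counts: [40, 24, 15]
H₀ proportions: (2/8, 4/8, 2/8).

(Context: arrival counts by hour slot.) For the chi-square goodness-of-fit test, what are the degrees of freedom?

degrees of freedom = 2

df = k − 1 = 3 − 1 = 2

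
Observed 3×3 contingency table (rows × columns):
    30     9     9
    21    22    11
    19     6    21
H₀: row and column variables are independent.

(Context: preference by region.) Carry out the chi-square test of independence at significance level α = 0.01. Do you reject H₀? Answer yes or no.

Row totals [48, 54, 46], col totals [70, 37, 41], n=148
χ² = (30−22.70)²/22.70 + (9−12.00)²/12.00 + (9−13.30)²/13.30 + (21−25.54)²/25.54 + (22−13.50)²/13.50 + (11−14.96)²/14.96 + (19−21.76)²/21.76 + (6−11.50)²/11.50 + (21−12.74)²/12.74 = 20.0209
df = 4
p-value (upper-tail) = 0.00049
At α=0.01: p < α → reject H₀

reject H₀: yes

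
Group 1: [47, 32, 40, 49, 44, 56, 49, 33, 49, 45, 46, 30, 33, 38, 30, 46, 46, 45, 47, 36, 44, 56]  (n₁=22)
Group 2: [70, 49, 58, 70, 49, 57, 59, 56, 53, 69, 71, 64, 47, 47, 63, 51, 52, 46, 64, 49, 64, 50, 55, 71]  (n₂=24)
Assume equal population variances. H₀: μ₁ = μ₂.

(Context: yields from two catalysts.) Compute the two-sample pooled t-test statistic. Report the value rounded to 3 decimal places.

x̄₁=42.773, s₁=7.733, n₁=22
x̄₂=57.667, s₂=8.585, n₂=24
s_p² = [21·7.733² + 23·8.585²]/44 = 67.0727
SE = √(s_p²·(1/22+1/24)) = 2.4173
t = (42.773−57.667)/2.4173 = -6.1613
df = 44

test statistic = -6.161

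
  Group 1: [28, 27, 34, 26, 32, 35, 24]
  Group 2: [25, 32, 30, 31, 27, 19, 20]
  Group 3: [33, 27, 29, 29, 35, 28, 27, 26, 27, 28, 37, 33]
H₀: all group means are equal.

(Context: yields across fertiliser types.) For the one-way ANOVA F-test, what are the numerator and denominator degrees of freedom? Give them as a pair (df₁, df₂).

degrees of freedom = [2, 23]

k = 3 groups, N = 26 total
df = (k−1, N−k) = (3−1, 26−3) = (2, 23)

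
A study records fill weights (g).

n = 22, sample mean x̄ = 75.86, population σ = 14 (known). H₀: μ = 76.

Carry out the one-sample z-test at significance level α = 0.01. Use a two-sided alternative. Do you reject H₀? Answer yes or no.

reject H₀: no

SE = σ/√n = 14/√22 = 2.9848
z = (x̄−μ₀)/SE = (75.86−76)/2.9848 = -0.0469
p-value (two-sided) = 0.96259
At α=0.01: p ≥ α → fail to reject H₀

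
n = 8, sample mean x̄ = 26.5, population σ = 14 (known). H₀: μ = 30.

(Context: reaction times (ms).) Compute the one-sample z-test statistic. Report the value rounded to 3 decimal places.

test statistic = -0.707

SE = σ/√n = 14/√8 = 4.9497
z = (x̄−μ₀)/SE = (26.5−30)/4.9497 = -0.7071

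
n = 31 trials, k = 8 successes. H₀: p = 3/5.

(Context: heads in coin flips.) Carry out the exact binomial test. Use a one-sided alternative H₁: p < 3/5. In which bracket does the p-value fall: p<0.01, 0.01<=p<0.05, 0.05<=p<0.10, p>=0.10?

p-value bracket: p<0.01

Exact binomial: n=31, k=8, p₀=3/5=0.6000
P(X≤8) from Σ C(n,i)·p₀^i·(1−p₀)^(n−i)
p-value (one-sided, H₁ less) = 0.00012
→ bracket: p<0.01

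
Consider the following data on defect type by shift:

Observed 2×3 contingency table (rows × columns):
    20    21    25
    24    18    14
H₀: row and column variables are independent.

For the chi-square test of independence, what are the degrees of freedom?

degrees of freedom = 2

df = (r−1)(c−1) = (2−1)·(3−1) = 2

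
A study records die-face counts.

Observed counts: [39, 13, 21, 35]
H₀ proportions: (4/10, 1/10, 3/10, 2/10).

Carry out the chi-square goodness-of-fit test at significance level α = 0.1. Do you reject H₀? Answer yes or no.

n = 108; E_i = n·p_i = [43.20, 10.80, 32.40, 21.60]
χ² = (39−43.20)²/43.20 + (13−10.80)²/10.80 + (21−32.40)²/32.40 + (35−21.60)²/21.60 = 13.1806
df = 3
p-value (upper-tail) = 0.00426
At α=0.1: p < α → reject H₀

reject H₀: yes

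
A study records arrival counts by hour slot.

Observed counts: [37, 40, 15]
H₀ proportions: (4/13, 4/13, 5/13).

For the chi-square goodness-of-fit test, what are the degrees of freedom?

degrees of freedom = 2

df = k − 1 = 3 − 1 = 2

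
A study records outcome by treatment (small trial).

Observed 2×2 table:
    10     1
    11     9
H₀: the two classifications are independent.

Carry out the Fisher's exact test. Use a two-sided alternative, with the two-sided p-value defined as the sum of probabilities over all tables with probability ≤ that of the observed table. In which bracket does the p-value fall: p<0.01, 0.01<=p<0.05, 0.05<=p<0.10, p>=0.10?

Margins: r₁=11, r₂=20, c₁=21, c₂=10, n=31
p_obs = C(11,10)·C(20,11)/C(31,21); sum pmf over tables with pmf ≤ p_obs
p-value (two-sided) = 0.05504
→ bracket: 0.05<=p<0.10

p-value bracket: 0.05<=p<0.10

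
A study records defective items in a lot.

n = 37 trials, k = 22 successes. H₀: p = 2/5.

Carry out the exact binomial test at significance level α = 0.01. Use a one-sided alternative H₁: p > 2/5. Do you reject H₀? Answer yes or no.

Exact binomial: n=37, k=22, p₀=2/5=0.4000
P(X≥22) from Σ C(n,i)·p₀^i·(1−p₀)^(n−i)
p-value (one-sided, H₁ greater) = 0.01307
At α=0.01: p ≥ α → fail to reject H₀

reject H₀: no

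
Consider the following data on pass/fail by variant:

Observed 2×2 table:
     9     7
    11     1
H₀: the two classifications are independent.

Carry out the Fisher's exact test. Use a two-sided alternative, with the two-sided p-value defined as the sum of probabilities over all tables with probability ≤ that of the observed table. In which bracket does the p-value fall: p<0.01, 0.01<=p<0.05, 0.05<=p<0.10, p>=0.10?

Margins: r₁=16, r₂=12, c₁=20, c₂=8, n=28
p_obs = C(16,9)·C(12,11)/C(28,20); sum pmf over tables with pmf ≤ p_obs
p-value (two-sided) = 0.08822
→ bracket: 0.05<=p<0.10

p-value bracket: 0.05<=p<0.10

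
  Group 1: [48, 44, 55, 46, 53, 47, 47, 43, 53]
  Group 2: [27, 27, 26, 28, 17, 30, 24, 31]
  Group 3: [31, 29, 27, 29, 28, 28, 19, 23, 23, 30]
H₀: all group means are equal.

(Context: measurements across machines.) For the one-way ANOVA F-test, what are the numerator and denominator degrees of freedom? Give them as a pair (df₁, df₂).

degrees of freedom = [2, 24]

k = 3 groups, N = 27 total
df = (k−1, N−k) = (3−1, 27−3) = (2, 24)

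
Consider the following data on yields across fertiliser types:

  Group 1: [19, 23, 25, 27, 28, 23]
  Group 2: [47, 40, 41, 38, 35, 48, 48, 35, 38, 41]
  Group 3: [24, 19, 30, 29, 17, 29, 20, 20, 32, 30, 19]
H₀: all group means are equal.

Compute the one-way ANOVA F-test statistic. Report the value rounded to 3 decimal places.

Group means [24.17, 41.10, 24.45], grand mean 30.556
SSB = Σnᵢ(x̄ᵢ−x̄)² = 1766.206; SSW = ΣΣ(x−x̄ᵢ)² = 592.461
MSB = 1766.206/2 = 883.1030; MSW = 592.461/24 = 24.6859
F = MSB/MSW = 35.7736
df = (2, 24)

test statistic = 35.774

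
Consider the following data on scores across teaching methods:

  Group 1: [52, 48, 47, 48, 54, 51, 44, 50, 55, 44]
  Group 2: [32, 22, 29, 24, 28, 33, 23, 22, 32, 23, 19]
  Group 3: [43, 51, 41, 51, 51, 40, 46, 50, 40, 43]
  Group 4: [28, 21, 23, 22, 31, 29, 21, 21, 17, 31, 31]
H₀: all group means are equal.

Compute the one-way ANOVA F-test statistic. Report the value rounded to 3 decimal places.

Group means [49.30, 26.09, 45.60, 25.00], grand mean 35.976
SSB = Σnᵢ(x̄ᵢ−x̄)² = 5101.567; SSW = ΣΣ(x−x̄ᵢ)² = 829.409
MSB = 5101.567/3 = 1700.5224; MSW = 829.409/38 = 21.8266
F = MSB/MSW = 77.9107
df = (3, 38)

test statistic = 77.911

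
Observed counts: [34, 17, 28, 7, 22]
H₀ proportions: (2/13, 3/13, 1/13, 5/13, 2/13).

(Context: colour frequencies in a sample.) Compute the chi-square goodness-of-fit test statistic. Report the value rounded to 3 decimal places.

test statistic = 97.849

n = 108; E_i = n·p_i = [16.62, 24.92, 8.31, 41.54, 16.62]
χ² = (34−16.62)²/16.62 + (17−24.92)²/24.92 + (28−8.31)²/8.31 + (7−41.54)²/41.54 + (22−16.62)²/16.62 = 97.8494
df = 4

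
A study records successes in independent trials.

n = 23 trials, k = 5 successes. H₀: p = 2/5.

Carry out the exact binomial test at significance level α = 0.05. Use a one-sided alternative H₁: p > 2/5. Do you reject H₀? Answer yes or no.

reject H₀: no

Exact binomial: n=23, k=5, p₀=2/5=0.4000
P(X≥5) from Σ C(n,i)·p₀^i·(1−p₀)^(n−i)
p-value (one-sided, H₁ greater) = 0.98103
At α=0.05: p ≥ α → fail to reject H₀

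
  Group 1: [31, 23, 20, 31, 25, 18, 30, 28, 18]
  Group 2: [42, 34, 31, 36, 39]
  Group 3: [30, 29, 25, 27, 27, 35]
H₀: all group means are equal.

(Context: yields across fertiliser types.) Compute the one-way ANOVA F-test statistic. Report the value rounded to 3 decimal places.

test statistic = 9.869

Group means [24.89, 36.40, 28.83], grand mean 28.950
SSB = Σnᵢ(x̄ᵢ−x̄)² = 426.028; SSW = ΣΣ(x−x̄ᵢ)² = 366.922
MSB = 426.028/2 = 213.0139; MSW = 366.922/17 = 21.5837
F = MSB/MSW = 9.8692
df = (2, 17)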